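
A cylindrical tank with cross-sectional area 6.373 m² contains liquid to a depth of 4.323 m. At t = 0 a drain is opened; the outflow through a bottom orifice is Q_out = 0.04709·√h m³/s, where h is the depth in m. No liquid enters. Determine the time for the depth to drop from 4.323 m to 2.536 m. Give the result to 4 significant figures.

131.7 s

A dh/dt = −Q_out = −0.04709 √h.
∫ h^(−1/2) dh = −(0.04709/A) ∫ dt, giving 2√h = 2√h₀ − (0.04709/A) t.
t = 2A(√h₀ − √h)/0.04709 = 2·6.373·(√4.323 − √2.536)/0.04709
  = 12.7460 × (2.07918 − 1.59248) / 0.04709 = 131.737 s.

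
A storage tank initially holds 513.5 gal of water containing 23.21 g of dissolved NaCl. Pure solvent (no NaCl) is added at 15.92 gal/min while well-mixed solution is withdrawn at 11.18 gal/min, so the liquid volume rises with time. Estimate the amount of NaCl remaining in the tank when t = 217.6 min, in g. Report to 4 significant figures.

1.727 g

Let m(t) be the amount of NaCl. Volume: V(t) = V₀ + (Q_in − Q_out) t = 513.5 + 4.74000 t; V(217.6) = 1544.92 gal.
Solute balance: dm/dt = 0 − Q_out C = −Q_out m/V(t).
dm/m = −Q_out dt/(V₀ + 4.74000 t); integrating gives ln(m/m₀) = −(Q_out/(Q_in−Q_out)) ln(V/V₀).
m = m₀ (V₀/V)^(Q_out/(Q_in−Q_out)) = 23.21 × (513.5/1544.92)^(2.35865) = 1.72733 g.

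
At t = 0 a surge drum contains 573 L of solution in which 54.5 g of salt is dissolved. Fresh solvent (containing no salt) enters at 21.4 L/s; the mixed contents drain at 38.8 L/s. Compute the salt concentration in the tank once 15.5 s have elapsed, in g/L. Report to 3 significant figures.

0.0435 g/L

Total volume: dV/dt = Q_in − Q_out = -17.400 L/s, so V(t) = 573 − 17.400 t and V(15.5) = 303.30 L.
Species balance (pure solvent in): dm/dt = −Q_out · m/V(t).
dm/m = −Q_out dt/(V₀ − 17.400 t); integrating gives ln(m/m₀) = −(Q_out/(Q_in−Q_out)) ln(V/V₀).
m = m₀ (V₀/V)^(Q_out/(Q_in−Q_out)) = 54.5 × (573/303.30)^(-2.2299) = 13.192 g.
C = m/V = 13.192/303.30 = 0.043496 g/L.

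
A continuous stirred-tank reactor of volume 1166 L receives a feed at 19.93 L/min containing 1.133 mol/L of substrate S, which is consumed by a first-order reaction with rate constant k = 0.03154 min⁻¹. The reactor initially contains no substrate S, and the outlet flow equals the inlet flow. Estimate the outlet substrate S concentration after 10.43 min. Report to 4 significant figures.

Accumulation = in − out − consumed: V dC/dt = Q C_in − Q C − k V C.
dC/dt = (Q/V) C_in − (Q/V + k) C; effective rate a = Q/V + k = 0.0170926 + 0.03154 = 0.0486326 min⁻¹.
C_ss = Q C_in/(Q + kV) = 0.398209 mol/L; C(t) = C_ss + (C₀ − C_ss) e^(−a t).
C(10.43) = 0.398209 + (-0.398209)·e^(−0.0486326·10.43) = 0.398209 + (-0.398209)·0.602156 = 0.158425 mol/L.

0.1584 mol/L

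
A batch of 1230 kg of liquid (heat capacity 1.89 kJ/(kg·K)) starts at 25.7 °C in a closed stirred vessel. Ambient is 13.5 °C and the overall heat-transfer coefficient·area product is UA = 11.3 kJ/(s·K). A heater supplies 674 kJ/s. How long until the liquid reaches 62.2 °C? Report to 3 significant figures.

302 s

Energy balance: M c_p dT/dt = −UA(T − T_amb) + Q̇.
τ = M c_p/UA = 205.73 s; T_ss = T_amb + Q̇/UA = 13.5 + 674/11.3 = 73.146 °C.
T(t) = T_ss + (T₀ − T_ss)e^(−t/τ); set T = 62.2:
t = −τ ln[(T − T_ss)/(T₀ − T_ss)] = −205.73 · ln(0.23070) = 301.72 s.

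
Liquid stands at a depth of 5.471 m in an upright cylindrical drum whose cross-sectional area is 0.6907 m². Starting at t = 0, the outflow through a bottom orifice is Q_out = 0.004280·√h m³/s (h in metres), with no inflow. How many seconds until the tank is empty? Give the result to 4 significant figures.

754.9 s

With no inflow, A dh/dt = −0.004280 √h.
Separate and integrate: 2(√h − √h₀) = −(0.004280/A) t.
Set h = 0: 2√h₀ = (0.004280/A) t_empty ⇒ t_empty = 2A√h₀/0.004280.
t_empty = 2·0.6907·√5.471/0.004280 = 1.38140·2.33902/0.004280 = 754.934 s.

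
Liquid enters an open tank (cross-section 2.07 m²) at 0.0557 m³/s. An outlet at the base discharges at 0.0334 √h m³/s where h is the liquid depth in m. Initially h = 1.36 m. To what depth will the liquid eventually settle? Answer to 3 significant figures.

Mass balance (ρ constant): A dh/dt = Q_in − 0.0334 √h. At steady state dh/dt = 0:
Q_in = 0.0334 √h_ss ⇒ √h_ss = 0.0557/0.0334 = 1.6677.
h_ss = 1.6677² = 2.7811 m. (Since h₀ = 1.36 m < h_ss, the level will rise toward this value.)

2.78 m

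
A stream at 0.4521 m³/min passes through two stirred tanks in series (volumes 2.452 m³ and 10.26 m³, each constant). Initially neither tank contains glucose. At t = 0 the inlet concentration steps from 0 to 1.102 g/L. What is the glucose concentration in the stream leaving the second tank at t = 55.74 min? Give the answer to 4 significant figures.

0.9778 g/L

Time constants: τᵢ = Vᵢ/Q for each well-mixed tank.
τ₁ = 2.452/0.4521 = 5.42358 min; τ₂ = 10.26/0.4521 = 22.6941 min.
Solving the cascade with C₁(0)=C₂(0)=0 gives C₂(t) = C_in[1 − (τ₁ e^(−t/τ₁) − τ₂ e^(−t/τ₂))/(τ₁ − τ₂)].
At t = 55.74: e^(−t/τ₁) = 3.44037e-05, e^(−t/τ₂) = 0.0857649.
C₂ = 1.102·[1 − (5.42358·3.44037e-05 − 22.6941·0.0857649)/(-17.2705)] = 1.102·0.887313 = 0.977818 g/L.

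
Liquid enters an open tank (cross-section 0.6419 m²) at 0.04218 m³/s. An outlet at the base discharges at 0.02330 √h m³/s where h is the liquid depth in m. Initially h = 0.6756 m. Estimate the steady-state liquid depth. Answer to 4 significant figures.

Level balance: A dh/dt = 0.04218 − 0.02330 √h. Setting dh/dt = 0:
Q_in = 0.02330 √h_ss ⇒ √h_ss = 0.04218/0.02330 = 1.81030.
h_ss = 1.81030² = 3.27719 m. (Since h₀ = 0.6756 m < h_ss, the level will rise toward this value.)

3.277 m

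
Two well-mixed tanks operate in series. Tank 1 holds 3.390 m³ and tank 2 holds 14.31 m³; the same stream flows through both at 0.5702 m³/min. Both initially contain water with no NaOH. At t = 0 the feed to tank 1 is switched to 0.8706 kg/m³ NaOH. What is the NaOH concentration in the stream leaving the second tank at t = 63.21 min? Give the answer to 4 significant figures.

Time constants: τᵢ = Vᵢ/Q for each well-mixed tank.
τ₁ = 3.390/0.5702 = 5.94528 min; τ₂ = 14.31/0.5702 = 25.0965 min.
Tank 1: C₁ = C_in(1 − e^(−t/τ₁)). Tank 2 (τ₁ ≠ τ₂): C₂ = C_in[1 − (τ₁ e^(−t/τ₁) − τ₂ e^(−t/τ₂))/(τ₁ − τ₂)].
At t = 63.21: e^(−t/τ₁) = 2.41323e-05, e^(−t/τ₂) = 0.0805657.
C₂ = 0.8706·[1 − (5.94528·2.41323e-05 − 25.0965·0.0805657)/(-19.1512)] = 0.8706·0.894431 = 0.778692 kg/m³.

0.7787 kg/m³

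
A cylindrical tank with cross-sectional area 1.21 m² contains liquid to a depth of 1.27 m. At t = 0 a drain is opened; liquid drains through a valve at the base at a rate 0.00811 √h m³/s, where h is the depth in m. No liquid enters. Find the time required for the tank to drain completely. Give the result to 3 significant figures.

With no inflow, A dh/dt = −0.00811 √h.
Separate and integrate: 2(√h − √h₀) = −(0.00811/A) t.
Tank is empty when √h = 0: t_empty = 2A√h₀/0.00811.
t_empty = 2·1.21·√1.27/0.00811 = 2.4200·1.1269/0.00811 = 336.28 s.

336 s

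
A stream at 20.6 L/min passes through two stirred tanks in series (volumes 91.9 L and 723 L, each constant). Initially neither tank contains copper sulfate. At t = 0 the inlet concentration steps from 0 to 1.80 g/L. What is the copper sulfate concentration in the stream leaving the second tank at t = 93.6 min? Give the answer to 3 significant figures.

1.66 g/L

Species balance on tank i: dCᵢ/dt = (Cᵢ₋₁ − Cᵢ)/τᵢ with τᵢ = Vᵢ/Q.
τ₁ = 91.9/20.6 = 4.4612 min; τ₂ = 723/20.6 = 35.097 min.
Tank 1: C₁ = C_in(1 − e^(−t/τ₁)). Tank 2 (τ₁ ≠ τ₂): C₂ = C_in[1 − (τ₁ e^(−t/τ₁) − τ₂ e^(−t/τ₂))/(τ₁ − τ₂)].
At t = 93.6: e^(−t/τ₁) = 7.7275e-10, e^(−t/τ₂) = 0.069468.
C₂ = 1.80·[1 − (4.4612·7.7275e-10 − 35.097·0.069468)/(-30.636)] = 1.80·0.92042 = 1.6567 g/L.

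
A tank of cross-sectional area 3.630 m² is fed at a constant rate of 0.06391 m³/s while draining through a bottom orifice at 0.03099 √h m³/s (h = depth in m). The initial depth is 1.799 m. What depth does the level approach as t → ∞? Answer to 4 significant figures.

4.253 m

A dh/dt = Q_in − 0.03099 √h. Steady state requires inflow = outflow:
Q_in = 0.03099 √h_ss ⇒ √h_ss = 0.06391/0.03099 = 2.06228.
h_ss = 2.06228² = 4.25299 m. (Since h₀ = 1.799 m < h_ss, the level will rise toward this value.)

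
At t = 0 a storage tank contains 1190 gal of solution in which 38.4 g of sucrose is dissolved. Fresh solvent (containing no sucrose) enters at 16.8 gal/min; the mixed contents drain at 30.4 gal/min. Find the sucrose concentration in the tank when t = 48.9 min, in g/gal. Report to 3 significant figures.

0.0117 g/gal

Total volume: dV/dt = Q_in − Q_out = -13.600 gal/min, so V(t) = 1190 − 13.600 t and V(48.9) = 524.96 gal.
No sucrose enters, so dm/dt = −Q_out · (m/V).
Separate: dm/m = −Q_out dt/V(t) ⇒ ln(m/m₀) = −(Q_out/(Q_in−Q_out)) ln(V/V₀).
m = m₀ (V₀/V)^(Q_out/(Q_in−Q_out)) = 38.4 × (1190/524.96)^(-2.2353) = 6.1640 g.
C = m/V = 6.1640/524.96 = 0.011742 g/gal.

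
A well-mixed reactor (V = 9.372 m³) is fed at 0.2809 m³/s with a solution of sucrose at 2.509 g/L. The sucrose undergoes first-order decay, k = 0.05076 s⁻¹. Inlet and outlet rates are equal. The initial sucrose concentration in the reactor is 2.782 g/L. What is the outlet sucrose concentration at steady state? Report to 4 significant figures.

0.9315 g/L

V dC/dt = Q(C_in − C) − k V C.
Steady state (dC/dt = 0): C_ss = Q C_in/(Q + kV) = C_in/(1 + kV/Q).
C_ss = 0.2809·2.509/(0.2809 + 0.05076·9.372) = 0.704778/0.756623 = 0.931479 g/L.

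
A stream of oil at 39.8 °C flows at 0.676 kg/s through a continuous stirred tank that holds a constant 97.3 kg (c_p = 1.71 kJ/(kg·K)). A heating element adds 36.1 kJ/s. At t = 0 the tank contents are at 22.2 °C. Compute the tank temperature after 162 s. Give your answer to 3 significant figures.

First-law balance (no shaft work): M c_p dT/dt = ṁ c_p (T_in − T) + 36.1.
Rearrange: dT/dt = (T_ss − T)/τ with τ = M/ṁ = 143.93 s and T_ss = T_in + Q̇/(ṁ c_p) = 71.029 °C.
This is linear first-order; T(t) = T_ss + (T₀ − T_ss) e^(−t/τ).
T(162) = 71.029 + (-48.829)·e^(−162/143.93) = 71.029 + (-48.829)·0.32449 = 55.185 °C.

55.2 °C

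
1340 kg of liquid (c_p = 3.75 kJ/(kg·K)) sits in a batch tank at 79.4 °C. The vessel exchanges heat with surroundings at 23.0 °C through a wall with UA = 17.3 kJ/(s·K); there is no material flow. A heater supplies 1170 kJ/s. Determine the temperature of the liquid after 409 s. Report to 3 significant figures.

87.9 °C

Lumped-capacitance energy balance: M c_p dT/dt = UA(T_amb − T) + Q̇.
dT/dt = (T_ss − T)/τ with T_ss = T_amb + Q̇/UA = 23.0 + 1170/17.3 = 90.630 °C, τ = M c_p/UA = 1340·3.75/17.3 = 290.46 s.
T approaches T_ss exponentially: T(t) = T_ss + (T₀ − T_ss) e^(−t/τ).
T(409) = 90.630 + (-11.230)·0.24461 = 87.883 °C.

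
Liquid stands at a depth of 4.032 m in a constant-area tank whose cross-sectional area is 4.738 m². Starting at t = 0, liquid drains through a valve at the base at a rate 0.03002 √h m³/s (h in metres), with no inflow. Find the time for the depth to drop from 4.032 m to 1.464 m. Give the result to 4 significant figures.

With no inflow, A dh/dt = −0.03002 √h.
∫ h^(−1/2) dh = −(0.03002/A) ∫ dt, giving 2√h = 2√h₀ − (0.03002/A) t.
t = 2A(√h₀ − √h)/0.03002 = 2·4.738·(√4.032 − √1.464)/0.03002
  = 9.47600 × (2.00798 − 1.20996) / 0.03002 = 251.902 s.

251.9 s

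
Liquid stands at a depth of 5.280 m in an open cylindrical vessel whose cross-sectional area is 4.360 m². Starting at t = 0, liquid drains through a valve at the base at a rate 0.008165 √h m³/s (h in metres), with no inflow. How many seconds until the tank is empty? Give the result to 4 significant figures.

2454 s

With no inflow, A dh/dt = −0.008165 √h.
Separate and integrate: 2(√h − √h₀) = −(0.008165/A) t.
Set h = 0: 2√h₀ = (0.008165/A) t_empty ⇒ t_empty = 2A√h₀/0.008165.
t_empty = 2·4.360·√5.280/0.008165 = 8.72000·2.29783/0.008165 = 2454.02 s.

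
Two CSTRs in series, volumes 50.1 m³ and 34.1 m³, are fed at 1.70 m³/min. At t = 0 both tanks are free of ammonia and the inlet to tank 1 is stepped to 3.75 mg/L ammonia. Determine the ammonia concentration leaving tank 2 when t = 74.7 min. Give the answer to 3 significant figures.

Species balance on tank i: dCᵢ/dt = (Cᵢ₋₁ − Cᵢ)/τᵢ with τᵢ = Vᵢ/Q.
τ₁ = 50.1/1.70 = 29.471 min; τ₂ = 34.1/1.70 = 20.059 min.
Solving the cascade with C₁(0)=C₂(0)=0 gives C₂(t) = C_in[1 − (τ₁ e^(−t/τ₁) − τ₂ e^(−t/τ₂))/(τ₁ − τ₂)].
At t = 74.7: e^(−t/τ₁) = 0.079283, e^(−t/τ₂) = 0.024136.
C₂ = 3.75·[1 − (29.471·0.079283 − 20.059·0.024136)/(9.4118)] = 3.75·0.80318 = 3.0119 mg/L.

3.01 mg/L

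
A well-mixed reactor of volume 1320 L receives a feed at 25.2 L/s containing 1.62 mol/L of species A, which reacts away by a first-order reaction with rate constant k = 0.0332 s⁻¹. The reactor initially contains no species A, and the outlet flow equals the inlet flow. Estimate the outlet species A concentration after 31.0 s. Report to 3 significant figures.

Accumulation = in − out − consumed: V dC/dt = Q C_in − Q C − k V C.
dC/dt = (Q/V) C_in − (Q/V + k) C; effective rate a = Q/V + k = 0.019091 + 0.0332 = 0.052291 s⁻¹.
C_ss = Q C_in/(Q + kV) = 0.59145 mol/L; C(t) = C_ss + (C₀ − C_ss) e^(−a t).
C(31.0) = 0.59145 + (-0.59145)·e^(−0.052291·31.0) = 0.59145 + (-0.59145)·0.19770 = 0.47452 mol/L.

0.475 mol/L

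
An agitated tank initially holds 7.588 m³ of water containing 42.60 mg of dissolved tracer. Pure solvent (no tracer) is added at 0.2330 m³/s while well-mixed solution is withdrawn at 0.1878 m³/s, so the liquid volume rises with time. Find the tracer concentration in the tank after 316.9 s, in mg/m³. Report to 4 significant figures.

Total volume: dV/dt = Q_in − Q_out = 0.0452000 m³/s, so V(t) = 7.588 + 0.0452000 t and V(316.9) = 21.9119 m³.
Solute balance: dm/dt = 0 − Q_out C = −Q_out m/V(t).
Separate: dm/m = −Q_out dt/V(t) ⇒ ln(m/m₀) = −(Q_out/(Q_in−Q_out)) ln(V/V₀).
m = m₀ (V₀/V)^(Q_out/(Q_in−Q_out)) = 42.60 × (7.588/21.9119)^(4.15487) = 0.519847 mg.
C = m/V = 0.519847/21.9119 = 0.0237245 mg/m³.

0.02372 mg/m³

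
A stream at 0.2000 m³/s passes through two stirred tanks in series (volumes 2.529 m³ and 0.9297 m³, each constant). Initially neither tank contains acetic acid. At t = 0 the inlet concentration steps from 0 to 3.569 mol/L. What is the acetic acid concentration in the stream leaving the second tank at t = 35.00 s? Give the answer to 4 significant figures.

Time constants: τᵢ = Vᵢ/Q for each well-mixed tank.
τ₁ = 2.529/0.2000 = 12.6450 s; τ₂ = 0.9297/0.2000 = 4.64850 s.
Tank 1: C₁ = C_in(1 − e^(−t/τ₁)). Tank 2 (τ₁ ≠ τ₂): C₂ = C_in[1 − (τ₁ e^(−t/τ₁) − τ₂ e^(−t/τ₂))/(τ₁ − τ₂)].
At t = 35.00: e^(−t/τ₁) = 0.0627942, e^(−t/τ₂) = 0.000537108.
C₂ = 3.569·[1 − (12.6450·0.0627942 − 4.64850·0.000537108)/(7.99650)] = 3.569·0.901015 = 3.21572 mol/L.

3.216 mol/L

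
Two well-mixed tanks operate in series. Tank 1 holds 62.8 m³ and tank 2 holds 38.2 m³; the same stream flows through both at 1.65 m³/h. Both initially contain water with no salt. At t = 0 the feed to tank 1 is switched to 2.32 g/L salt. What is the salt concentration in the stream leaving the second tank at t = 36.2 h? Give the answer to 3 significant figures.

Each tank obeys Vᵢ dCᵢ/dt = Q(Cᵢ₋₁ − Cᵢ), so τᵢ = Vᵢ/Q.
τ₁ = 62.8/1.65 = 38.061 h; τ₂ = 38.2/1.65 = 23.152 h.
Tank 1: C₁ = C_in(1 − e^(−t/τ₁)). Tank 2 (τ₁ ≠ τ₂): C₂ = C_in[1 − (τ₁ e^(−t/τ₁) − τ₂ e^(−t/τ₂))/(τ₁ − τ₂)].
At t = 36.2: e^(−t/τ₁) = 0.38631, e^(−t/τ₂) = 0.20938.
C₂ = 2.32·[1 − (38.061·0.38631 − 23.152·0.20938)/(14.909)] = 2.32·0.33894 = 0.78635 g/L.

0.786 g/L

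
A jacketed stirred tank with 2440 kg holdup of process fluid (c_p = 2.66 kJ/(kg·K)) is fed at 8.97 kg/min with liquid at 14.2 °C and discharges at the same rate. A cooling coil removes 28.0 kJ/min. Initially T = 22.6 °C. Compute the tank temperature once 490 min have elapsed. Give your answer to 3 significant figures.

14.6 °C

Unsteady energy balance on the tank contents: M c_p dT/dt = ṁ c_p (T_in − T) − 28.0.
Rearrange: dT/dt = (T_ss − T)/τ with τ = M/ṁ = 272.02 min and T_ss = T_in − Q̇/(ṁ c_p) = 13.026 °C.
This is linear first-order; T(t) = T_ss + (T₀ − T_ss) e^(−t/τ).
T(490) = 13.026 + (9.5735)·e^(−490/272.02) = 13.026 + (9.5735)·0.16508 = 14.607 °C.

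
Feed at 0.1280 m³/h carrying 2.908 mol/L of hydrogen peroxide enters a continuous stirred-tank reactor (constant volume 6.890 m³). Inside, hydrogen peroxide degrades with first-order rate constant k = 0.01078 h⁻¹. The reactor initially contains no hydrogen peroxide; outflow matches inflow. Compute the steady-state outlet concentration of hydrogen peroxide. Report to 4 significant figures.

1.840 mol/L

Accumulation = in − out − consumed: V dC/dt = Q C_in − Q C − k V C.
Steady state (dC/dt = 0): C_ss = Q C_in/(Q + kV) = C_in/(1 + kV/Q).
C_ss = 0.1280·2.908/(0.1280 + 0.01078·6.890) = 0.372224/0.202274 = 1.84020 mol/L.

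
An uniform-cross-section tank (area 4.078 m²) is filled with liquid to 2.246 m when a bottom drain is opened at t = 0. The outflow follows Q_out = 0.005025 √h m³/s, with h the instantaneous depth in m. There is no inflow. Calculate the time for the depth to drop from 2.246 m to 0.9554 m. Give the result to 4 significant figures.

Volume balance on the tank: A dh/dt = −0.005025 √h.
Separate and integrate: 2(√h − √h₀) = −(0.005025/A) t.
t = 2A(√h₀ − √h)/0.005025 = 2·4.078·(√2.246 − √0.9554)/0.005025
  = 8.15600 × (1.49867 − 0.977446) / 0.005025 = 845.985 s.

846.0 s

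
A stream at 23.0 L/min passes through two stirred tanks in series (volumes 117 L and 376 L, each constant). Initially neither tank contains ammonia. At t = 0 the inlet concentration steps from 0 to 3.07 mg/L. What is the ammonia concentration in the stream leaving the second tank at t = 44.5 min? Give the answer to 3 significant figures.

Time constants: τᵢ = Vᵢ/Q for each well-mixed tank.
τ₁ = 117/23.0 = 5.0870 min; τ₂ = 376/23.0 = 16.348 min.
Tank 1: C₁ = C_in(1 − e^(−t/τ₁)). Tank 2 (τ₁ ≠ τ₂): C₂ = C_in[1 − (τ₁ e^(−t/τ₁) − τ₂ e^(−t/τ₂))/(τ₁ − τ₂)].
At t = 44.5: e^(−t/τ₁) = 0.00015880, e^(−t/τ₂) = 0.065738.
C₂ = 3.07·[1 − (5.0870·0.00015880 − 16.348·0.065738)/(-11.261)] = 3.07·0.90464 = 2.7772 mg/L.

2.78 mg/L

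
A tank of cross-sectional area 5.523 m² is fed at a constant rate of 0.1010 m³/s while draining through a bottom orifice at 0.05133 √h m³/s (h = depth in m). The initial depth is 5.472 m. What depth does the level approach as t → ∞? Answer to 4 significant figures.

A dh/dt = Q_in − 0.05133 √h. Steady state requires inflow = outflow:
Q_in = 0.05133 √h_ss ⇒ √h_ss = 0.1010/0.05133 = 1.96766.
h_ss = 1.96766² = 3.87169 m. (Since h₀ = 5.472 m > h_ss, the level will fall toward this value.)

3.872 m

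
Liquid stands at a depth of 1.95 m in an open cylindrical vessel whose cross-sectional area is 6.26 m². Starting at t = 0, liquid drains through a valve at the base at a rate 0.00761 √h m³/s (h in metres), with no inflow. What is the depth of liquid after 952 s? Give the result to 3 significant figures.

A dh/dt = −Q_out = −0.00761 √h.
This is separable: 2 d(√h)/dt = −0.00761/A, so √h = √h₀ − (0.00761/(2A)) t.
√h = √1.95 − 0.00761·952/(2·6.26) = 1.3964 − 0.57865 = 0.81777.
h = 0.81777² = 0.66875 m.

0.669 m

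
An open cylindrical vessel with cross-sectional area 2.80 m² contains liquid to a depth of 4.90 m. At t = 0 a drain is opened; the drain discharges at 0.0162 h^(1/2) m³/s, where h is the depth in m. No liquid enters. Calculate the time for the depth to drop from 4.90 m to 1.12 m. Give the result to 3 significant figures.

With no inflow, A dh/dt = −0.0162 √h.
This is separable: 2 d(√h)/dt = −0.0162/A, so √h = √h₀ − (0.0162/(2A)) t.
t = 2A(√h₀ − √h)/0.0162 = 2·2.80·(√4.90 − √1.12)/0.0162
  = 5.6000 × (2.2136 − 1.0583) / 0.0162 = 399.36 s.

399 s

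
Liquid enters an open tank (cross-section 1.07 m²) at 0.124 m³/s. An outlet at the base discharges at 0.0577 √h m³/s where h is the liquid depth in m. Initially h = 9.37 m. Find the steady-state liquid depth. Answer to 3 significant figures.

A dh/dt = Q_in − 0.0577 √h. Steady state requires inflow = outflow:
Q_in = 0.0577 √h_ss ⇒ √h_ss = 0.124/0.0577 = 2.1490.
h_ss = 2.1490² = 4.6184 m. (Since h₀ = 9.37 m > h_ss, the level will fall toward this value.)

4.62 m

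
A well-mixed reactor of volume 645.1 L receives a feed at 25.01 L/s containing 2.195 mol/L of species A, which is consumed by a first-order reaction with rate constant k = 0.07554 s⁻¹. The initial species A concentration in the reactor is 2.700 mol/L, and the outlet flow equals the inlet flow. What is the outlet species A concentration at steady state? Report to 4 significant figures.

0.7445 mol/L

Species balance: V dC/dt = Q C_in − Q C − k V C.
Steady state (dC/dt = 0): C_ss = Q C_in/(Q + kV) = C_in/(1 + kV/Q).
C_ss = 25.01·2.195/(25.01 + 0.07554·645.1) = 54.8969/73.7409 = 0.744458 mol/L.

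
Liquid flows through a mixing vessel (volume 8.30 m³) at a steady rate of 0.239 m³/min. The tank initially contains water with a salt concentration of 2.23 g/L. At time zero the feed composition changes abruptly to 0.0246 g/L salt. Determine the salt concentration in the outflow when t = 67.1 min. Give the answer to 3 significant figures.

0.344 g/L

Mass balance on the solute (V constant): V dC/dt = Q(C_in − C).
Rewrite as dC/dt + C/τ = C_in/τ, τ = V/Q = 34.728 min.
This is linear first-order; C(t) = C_in + (C₀ − C_in) e^(−t/τ).
C(67.1) = 0.0246 + (2.23 − 0.0246)·e^(−67.1/34.728) = 0.0246 + (2.2054)·0.14484 = 0.34402 g/L.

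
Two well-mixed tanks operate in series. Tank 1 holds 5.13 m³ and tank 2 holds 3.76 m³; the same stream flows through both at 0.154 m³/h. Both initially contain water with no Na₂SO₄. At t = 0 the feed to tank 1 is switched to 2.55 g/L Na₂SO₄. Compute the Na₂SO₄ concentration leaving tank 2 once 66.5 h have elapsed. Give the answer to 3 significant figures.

Time constants: τᵢ = Vᵢ/Q for each well-mixed tank.
τ₁ = 5.13/0.154 = 33.312 h; τ₂ = 3.76/0.154 = 24.416 h.
Solving the cascade with C₁(0)=C₂(0)=0 gives C₂(t) = C_in[1 − (τ₁ e^(−t/τ₁) − τ₂ e^(−t/τ₂))/(τ₁ − τ₂)].
At t = 66.5: e^(−t/τ₁) = 0.13584, e^(−t/τ₂) = 0.065633.
C₂ = 2.55·[1 − (33.312·0.13584 − 24.416·0.065633)/(8.8961)] = 2.55·0.67149 = 1.7123 g/L.

1.71 g/L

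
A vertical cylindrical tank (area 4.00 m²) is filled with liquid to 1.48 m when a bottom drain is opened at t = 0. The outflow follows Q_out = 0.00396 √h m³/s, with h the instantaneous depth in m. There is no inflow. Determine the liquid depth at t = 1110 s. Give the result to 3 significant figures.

With no inflow, A dh/dt = −0.00396 √h.
Separate and integrate: 2(√h − √h₀) = −(0.00396/A) t.
√h = √1.48 − 0.00396·1110/(2·4.00) = 1.2166 − 0.54945 = 0.66710.
h = 0.66710² = 0.44503 m.

0.445 m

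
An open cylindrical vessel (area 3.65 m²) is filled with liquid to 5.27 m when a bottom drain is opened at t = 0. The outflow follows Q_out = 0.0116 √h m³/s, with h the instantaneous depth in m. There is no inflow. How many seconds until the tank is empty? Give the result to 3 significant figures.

1440 s

Mass balance (ρ constant): A dh/dt = −0.0116 √h.
This is separable: 2 d(√h)/dt = −0.0116/A, so √h = √h₀ − (0.0116/(2A)) t.
Tank is empty when √h = 0: t_empty = 2A√h₀/0.0116.
t_empty = 2·3.65·√5.27/0.0116 = 7.3000·2.2956/0.0116 = 1444.7 s.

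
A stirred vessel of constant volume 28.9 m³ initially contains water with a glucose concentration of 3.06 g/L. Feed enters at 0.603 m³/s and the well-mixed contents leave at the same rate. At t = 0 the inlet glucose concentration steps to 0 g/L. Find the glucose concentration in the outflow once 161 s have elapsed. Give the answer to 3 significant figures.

0.106 g/L

Mass balance on the solute (V constant): V dC/dt = Q(C_in − C).
Rewrite as dC/dt + C/τ = C_in/τ, τ = V/Q = 47.927 s.
Solution: C(t) = C_in + (C₀ − C_in) e^(−t/τ).
C(161) = 0 + (3.06 − 0)·e^(−161/47.927) = 0 + (3.0600)·0.034761 = 0.10637 g/L.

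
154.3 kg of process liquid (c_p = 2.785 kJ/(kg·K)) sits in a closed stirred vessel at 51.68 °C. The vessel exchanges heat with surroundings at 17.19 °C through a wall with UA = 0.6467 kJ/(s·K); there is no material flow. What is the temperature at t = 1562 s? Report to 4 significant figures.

Lumped-capacitance energy balance: M c_p dT/dt = UA(T_amb − T).
dT/dt = (T_ss − T)/τ with T_ss = T_amb = 17.1900 °C, τ = M c_p/UA = 154.3·2.785/0.6467 = 664.490 s.
Solution: T(t) = T_ss + (T₀ − T_ss) e^(−t/τ).
T(1562) = 17.1900 + (34.4900)·0.0953047 = 20.4771 °C.

20.48 °C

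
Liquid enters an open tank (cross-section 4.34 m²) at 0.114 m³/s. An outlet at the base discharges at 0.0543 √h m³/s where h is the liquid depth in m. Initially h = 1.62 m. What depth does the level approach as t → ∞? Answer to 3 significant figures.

4.41 m

Volume balance on the tank: A dh/dt = Q_in − 0.0543 √h. At steady state dh/dt = 0:
Q_in = 0.0543 √h_ss ⇒ √h_ss = 0.114/0.0543 = 2.0994.
h_ss = 2.0994² = 4.4077 m. (Since h₀ = 1.62 m < h_ss, the level will rise toward this value.)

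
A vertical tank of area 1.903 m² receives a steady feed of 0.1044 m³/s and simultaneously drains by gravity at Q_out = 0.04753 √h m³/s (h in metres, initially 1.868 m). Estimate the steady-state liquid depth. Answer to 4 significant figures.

A dh/dt = Q_in − 0.04753 √h. Steady state requires inflow = outflow:
Q_in = 0.04753 √h_ss ⇒ √h_ss = 0.1044/0.04753 = 2.19651.
h_ss = 2.19651² = 4.82465 m. (Since h₀ = 1.868 m < h_ss, the level will rise toward this value.)

4.825 m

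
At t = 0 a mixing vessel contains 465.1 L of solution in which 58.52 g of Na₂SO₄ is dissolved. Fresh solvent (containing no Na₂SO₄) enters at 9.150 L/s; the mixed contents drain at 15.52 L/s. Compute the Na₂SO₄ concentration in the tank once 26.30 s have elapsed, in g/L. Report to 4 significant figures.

0.06624 g/L

Total volume: dV/dt = Q_in − Q_out = -6.37000 L/s, so V(t) = 465.1 − 6.37000 t and V(26.30) = 297.569 L.
No Na₂SO₄ enters, so dm/dt = −Q_out · (m/V).
Separate: dm/m = −Q_out dt/V(t) ⇒ ln(m/m₀) = −(Q_out/(Q_in−Q_out)) ln(V/V₀).
m = m₀ (V₀/V)^(Q_out/(Q_in−Q_out)) = 58.52 × (465.1/297.569)^(-2.43642) = 19.7124 g.
C = m/V = 19.7124/297.569 = 0.0662448 g/L.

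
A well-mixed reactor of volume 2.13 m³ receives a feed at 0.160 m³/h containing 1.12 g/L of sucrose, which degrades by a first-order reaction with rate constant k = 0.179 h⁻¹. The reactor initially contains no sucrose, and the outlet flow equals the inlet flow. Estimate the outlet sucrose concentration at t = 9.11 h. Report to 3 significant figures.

0.298 g/L

Accumulation = in − out − consumed: V dC/dt = Q C_in − Q C − k V C.
This is linear with rate a = Q/V + k = 0.25412 h⁻¹.
C_ss = Q C_in/(Q + kV) = 0.33107 g/L; C(t) = C_ss + (C₀ − C_ss) e^(−a t).
C(9.11) = 0.33107 + (-0.33107)·e^(−0.25412·9.11) = 0.33107 + (-0.33107)·0.098765 = 0.29837 g/L.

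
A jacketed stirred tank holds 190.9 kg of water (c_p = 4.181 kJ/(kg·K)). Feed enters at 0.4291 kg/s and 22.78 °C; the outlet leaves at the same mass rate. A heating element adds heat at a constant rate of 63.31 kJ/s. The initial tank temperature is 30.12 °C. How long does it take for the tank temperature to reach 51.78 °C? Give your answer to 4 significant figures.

M c_p dT/dt = ṁ c_p (T_in − T) + Q̇.
τ = M/ṁ = 444.885 s; T_ss = T_in + Q̇/(ṁ c_p) = 58.0685 °C.
T(t) = T_ss + (T₀ − T_ss) e^(−t/τ). Set T = 51.78:
e^(−t/τ) = (51.78 − 58.0685)/(30.12 − 58.0685) = 0.225004
t = −444.885 · ln(0.225004) = 663.606 s.

663.6 s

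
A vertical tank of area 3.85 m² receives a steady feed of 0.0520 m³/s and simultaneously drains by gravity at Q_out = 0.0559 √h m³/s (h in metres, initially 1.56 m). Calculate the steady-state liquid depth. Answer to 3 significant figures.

0.865 m

Volume balance on the tank: A dh/dt = Q_in − 0.0559 √h. At steady state dh/dt = 0:
Q_in = 0.0559 √h_ss ⇒ √h_ss = 0.0520/0.0559 = 0.93023.
h_ss = 0.93023² = 0.86533 m. (Since h₀ = 1.56 m > h_ss, the level will fall toward this value.)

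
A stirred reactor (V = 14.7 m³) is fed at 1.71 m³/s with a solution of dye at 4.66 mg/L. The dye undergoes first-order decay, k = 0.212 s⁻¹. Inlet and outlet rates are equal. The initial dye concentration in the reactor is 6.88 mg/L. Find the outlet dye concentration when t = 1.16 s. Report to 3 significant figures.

V dC/dt = Q(C_in − C) − k V C.
dC/dt = (Q/V) C_in − (Q/V + k) C; effective rate a = Q/V + k = 0.11633 + 0.212 = 0.32833 s⁻¹.
C_ss = Q C_in/(Q + kV) = 1.6510 mg/L; C(t) = C_ss + (C₀ − C_ss) e^(−a t).
C(1.16) = 1.6510 + (5.2290)·e^(−0.32833·1.16) = 1.6510 + (5.2290)·0.68327 = 5.2239 mg/L.

5.22 mg/L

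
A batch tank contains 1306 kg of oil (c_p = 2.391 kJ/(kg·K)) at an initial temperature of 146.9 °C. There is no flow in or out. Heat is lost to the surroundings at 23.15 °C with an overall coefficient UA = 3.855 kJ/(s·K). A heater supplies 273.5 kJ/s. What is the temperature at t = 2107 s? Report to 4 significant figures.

M c_p dT/dt = −UA(T − T_amb) + Q̇.
dT/dt = (T_ss − T)/τ with T_ss = T_amb + Q̇/UA = 23.15 + 273.5/3.855 = 94.0968 °C, τ = M c_p/UA = 1306·2.391/3.855 = 810.025 s.
T approaches T_ss exponentially: T(t) = T_ss + (T₀ − T_ss) e^(−t/τ).
T(2107) = 94.0968 + (52.8032)·0.0741879 = 98.0142 °C.

98.01 °C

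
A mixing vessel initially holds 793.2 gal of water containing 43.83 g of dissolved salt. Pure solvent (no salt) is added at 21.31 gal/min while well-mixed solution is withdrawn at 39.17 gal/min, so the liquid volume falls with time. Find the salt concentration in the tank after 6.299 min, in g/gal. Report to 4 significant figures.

Total volume: dV/dt = Q_in − Q_out = -17.8600 gal/min, so V(t) = 793.2 − 17.8600 t and V(6.299) = 680.700 gal.
Species balance (pure solvent in): dm/dt = −Q_out · m/V(t).
dm/m = −Q_out dt/(V₀ − 17.8600 t); integrating gives ln(m/m₀) = −(Q_out/(Q_in−Q_out)) ln(V/V₀).
m = m₀ (V₀/V)^(Q_out/(Q_in−Q_out)) = 43.83 × (793.2/680.700)^(-2.19317) = 31.3390 g.
C = m/V = 31.3390/680.700 = 0.0460394 g/gal.

0.04604 g/gal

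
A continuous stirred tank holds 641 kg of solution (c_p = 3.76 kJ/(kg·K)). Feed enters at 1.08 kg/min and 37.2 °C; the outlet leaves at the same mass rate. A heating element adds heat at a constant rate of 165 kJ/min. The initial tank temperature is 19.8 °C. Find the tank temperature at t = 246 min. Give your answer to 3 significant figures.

39.5 °C

Unsteady energy balance on the tank contents: M c_p dT/dt = ṁ c_p (T_in − T) + 165.
τ = M/ṁ = 593.52 min; T_ss = T_in + Q̇/(ṁ c_p) = 37.2 + 165/(1.08·3.76) = 77.832 °C.
This is linear first-order; T(t) = T_ss + (T₀ − T_ss) e^(−t/τ).
T(246) = 77.832 + (-58.032)·e^(−246/593.52) = 77.832 + (-58.032)·0.66069 = 39.491 °C.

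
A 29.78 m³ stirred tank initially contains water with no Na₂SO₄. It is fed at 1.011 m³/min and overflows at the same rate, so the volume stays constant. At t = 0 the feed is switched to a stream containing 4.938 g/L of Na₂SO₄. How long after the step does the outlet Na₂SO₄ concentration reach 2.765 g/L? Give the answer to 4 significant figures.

Unsteady species balance (constant V, well mixed): V dC/dt = Q(C_in − C), so τ = V/Q = 29.4560 min.
C(t) = C_in + (C₀ − C_in) e^(−t/τ). Set C = 2.765 and solve for t:
e^(−t/τ) = (C − C_in)/(C₀ − C_in) = (2.765 − 4.938)/(0 − 4.938) = 0.440057
t = −τ ln(…) = 29.4560 × 0.820852 = 24.1790 min.

24.18 min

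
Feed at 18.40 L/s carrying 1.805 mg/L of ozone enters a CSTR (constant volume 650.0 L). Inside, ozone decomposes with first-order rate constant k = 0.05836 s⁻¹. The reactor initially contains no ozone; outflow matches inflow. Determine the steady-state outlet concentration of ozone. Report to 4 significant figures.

V dC/dt = Q(C_in − C) − k V C.
Steady state (dC/dt = 0): C_ss = Q C_in/(Q + kV) = C_in/(1 + kV/Q).
C_ss = 18.40·1.805/(18.40 + 0.05836·650.0) = 33.2120/56.3340 = 0.589555 mg/L.

0.5896 mg/L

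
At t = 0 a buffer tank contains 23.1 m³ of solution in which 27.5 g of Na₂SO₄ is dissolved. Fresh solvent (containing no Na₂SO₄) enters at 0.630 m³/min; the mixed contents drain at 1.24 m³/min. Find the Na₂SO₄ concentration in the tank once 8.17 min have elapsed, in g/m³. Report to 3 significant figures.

0.926 g/m³

Let m(t) be the amount of Na₂SO₄. Volume: V(t) = V₀ + (Q_in − Q_out) t = 23.1 − 0.61000 t; V(8.17) = 18.116 m³.
No Na₂SO₄ enters, so dm/dt = −Q_out · (m/V).
Separate: dm/m = −Q_out dt/V(t) ⇒ ln(m/m₀) = −(Q_out/(Q_in−Q_out)) ln(V/V₀).
m = m₀ (V₀/V)^(Q_out/(Q_in−Q_out)) = 27.5 × (23.1/18.116)^(-2.0328) = 16.780 g.
C = m/V = 16.780/18.116 = 0.92623 g/m³.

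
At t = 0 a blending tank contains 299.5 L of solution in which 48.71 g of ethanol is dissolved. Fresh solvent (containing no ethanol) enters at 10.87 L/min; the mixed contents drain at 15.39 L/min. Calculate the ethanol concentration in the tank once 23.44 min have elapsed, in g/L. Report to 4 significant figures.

Let m(t) be the amount of ethanol. Volume: V(t) = V₀ + (Q_in − Q_out) t = 299.5 − 4.52000 t; V(23.44) = 193.551 L.
No ethanol enters, so dm/dt = −Q_out · (m/V).
Separate: dm/m = −Q_out dt/V(t) ⇒ ln(m/m₀) = −(Q_out/(Q_in−Q_out)) ln(V/V₀).
m = m₀ (V₀/V)^(Q_out/(Q_in−Q_out)) = 48.71 × (299.5/193.551)^(-3.40487) = 11.0167 g.
C = m/V = 11.0167/193.551 = 0.0569189 g/L.

0.05692 g/L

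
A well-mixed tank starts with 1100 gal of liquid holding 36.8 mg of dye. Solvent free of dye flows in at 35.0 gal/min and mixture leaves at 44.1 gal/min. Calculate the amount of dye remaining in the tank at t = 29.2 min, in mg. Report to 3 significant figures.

Total volume: dV/dt = Q_in − Q_out = -9.1000 gal/min, so V(t) = 1100 − 9.1000 t and V(29.2) = 834.28 gal.
Species balance (pure solvent in): dm/dt = −Q_out · m/V(t).
dm/m = −Q_out dt/(V₀ − 9.1000 t); integrating gives ln(m/m₀) = −(Q_out/(Q_in−Q_out)) ln(V/V₀).
m = m₀ (V₀/V)^(Q_out/(Q_in−Q_out)) = 36.8 × (1100/834.28)^(-4.8462) = 9.6365 mg.

9.64 mg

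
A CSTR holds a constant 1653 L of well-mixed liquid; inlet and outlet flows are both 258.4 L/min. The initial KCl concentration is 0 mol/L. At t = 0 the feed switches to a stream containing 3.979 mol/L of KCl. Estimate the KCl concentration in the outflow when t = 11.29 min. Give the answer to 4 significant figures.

3.298 mol/L

Transient balance on the dissolved component: V dC/dt = Q(C_in − C).
So dC/dt = (C_in − C)/τ with τ = V/Q = 1653/258.4 = 6.39706 min.
Solution: C(t) = C_in + (C₀ − C_in) e^(−t/τ).
C(11.29) = 3.979 + (0 − 3.979)·e^(−11.29/6.39706) = 3.979 + (-3.97900)·0.171208 = 3.29776 mol/L.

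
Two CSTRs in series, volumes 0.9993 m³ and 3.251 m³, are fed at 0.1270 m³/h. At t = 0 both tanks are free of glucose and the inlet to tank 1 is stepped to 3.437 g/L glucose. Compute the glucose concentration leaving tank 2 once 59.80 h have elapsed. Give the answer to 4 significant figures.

Each tank obeys Vᵢ dCᵢ/dt = Q(Cᵢ₋₁ − Cᵢ), so τᵢ = Vᵢ/Q.
τ₁ = 0.9993/0.1270 = 7.86850 h; τ₂ = 3.251/0.1270 = 25.5984 h.
Tank 1: C₁ = C_in(1 − e^(−t/τ₁)). Tank 2 (τ₁ ≠ τ₂): C₂ = C_in[1 − (τ₁ e^(−t/τ₁) − τ₂ e^(−t/τ₂))/(τ₁ − τ₂)].
At t = 59.80: e^(−t/τ₁) = 0.000500491, e^(−t/τ₂) = 0.0967059.
C₂ = 3.437·[1 − (7.86850·0.000500491 − 25.5984·0.0967059)/(-17.7299)] = 3.437·0.860598 = 2.95788 g/L.

2.958 g/L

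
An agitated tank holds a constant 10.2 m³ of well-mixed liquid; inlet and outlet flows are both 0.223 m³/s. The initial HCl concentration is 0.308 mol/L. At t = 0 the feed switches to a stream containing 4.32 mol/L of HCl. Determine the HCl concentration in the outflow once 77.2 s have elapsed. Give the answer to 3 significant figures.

Accumulation = in − out for the solute gives V dC/dt = Q(C_in − C).
Rewrite as dC/dt + C/τ = C_in/τ, τ = V/Q = 45.740 s.
This is linear first-order; C(t) = C_in + (C₀ − C_in) e^(−t/τ).
C(77.2) = 4.32 + (0.308 − 4.32)·e^(−77.2/45.740) = 4.32 + (-4.0120)·0.18493 = 3.5781 mol/L.

3.58 mol/L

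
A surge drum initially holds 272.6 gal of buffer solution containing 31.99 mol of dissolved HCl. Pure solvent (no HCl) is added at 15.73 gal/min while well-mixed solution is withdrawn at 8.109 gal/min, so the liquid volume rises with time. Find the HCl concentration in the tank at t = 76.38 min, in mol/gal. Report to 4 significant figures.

Total volume: dV/dt = Q_in − Q_out = 7.62100 gal/min, so V(t) = 272.6 + 7.62100 t and V(76.38) = 854.692 gal.
No HCl enters, so dm/dt = −Q_out · (m/V).
dm/m = −Q_out dt/(V₀ + 7.62100 t); integrating gives ln(m/m₀) = −(Q_out/(Q_in−Q_out)) ln(V/V₀).
m = m₀ (V₀/V)^(Q_out/(Q_in−Q_out)) = 31.99 × (272.6/854.692)^(1.06403) = 9.48313 mol.
C = m/V = 9.48313/854.692 = 0.0110954 mol/gal.

0.01110 mol/gal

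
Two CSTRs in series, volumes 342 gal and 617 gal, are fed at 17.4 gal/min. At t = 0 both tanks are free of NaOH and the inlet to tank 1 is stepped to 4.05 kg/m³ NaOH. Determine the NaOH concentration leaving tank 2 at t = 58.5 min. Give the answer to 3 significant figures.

Each tank obeys Vᵢ dCᵢ/dt = Q(Cᵢ₋₁ − Cᵢ), so τᵢ = Vᵢ/Q.
τ₁ = 342/17.4 = 19.655 min; τ₂ = 617/17.4 = 35.460 min.
Tank 1: C₁ = C_in(1 − e^(−t/τ₁)). Tank 2 (τ₁ ≠ τ₂): C₂ = C_in[1 − (τ₁ e^(−t/τ₁) − τ₂ e^(−t/τ₂))/(τ₁ − τ₂)].
At t = 58.5: e^(−t/τ₁) = 0.050980, e^(−t/τ₂) = 0.19210.
C₂ = 4.05·[1 − (19.655·0.050980 − 35.460·0.19210)/(-15.805)] = 4.05·0.63241 = 2.5612 kg/m³.

2.56 kg/m³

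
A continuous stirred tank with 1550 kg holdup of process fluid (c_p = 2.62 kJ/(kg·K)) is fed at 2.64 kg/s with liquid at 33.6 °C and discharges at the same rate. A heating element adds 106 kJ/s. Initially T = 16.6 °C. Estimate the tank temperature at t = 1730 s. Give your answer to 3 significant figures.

47.2 °C

Energy balance: M c_p dT/dt = ṁ c_p (T_in − T) + 106.
Rearrange: dT/dt = (T_ss − T)/τ with τ = M/ṁ = 587.12 s and T_ss = T_in + Q̇/(ṁ c_p) = 48.925 °C.
This is linear first-order; T(t) = T_ss + (T₀ − T_ss) e^(−t/τ).
T(1730) = 48.925 + (-32.325)·e^(−1730/587.12) = 48.925 + (-32.325)·0.052519 = 47.227 °C.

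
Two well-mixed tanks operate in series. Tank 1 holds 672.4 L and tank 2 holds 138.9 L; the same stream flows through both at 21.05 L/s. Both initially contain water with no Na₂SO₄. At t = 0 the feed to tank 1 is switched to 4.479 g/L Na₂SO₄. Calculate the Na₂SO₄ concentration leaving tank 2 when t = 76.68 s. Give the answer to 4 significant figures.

3.967 g/L

Each tank obeys Vᵢ dCᵢ/dt = Q(Cᵢ₋₁ − Cᵢ), so τᵢ = Vᵢ/Q.
τ₁ = 672.4/21.05 = 31.9430 s; τ₂ = 138.9/21.05 = 6.59857 s.
Solving the cascade with C₁(0)=C₂(0)=0 gives C₂(t) = C_in[1 − (τ₁ e^(−t/τ₁) − τ₂ e^(−t/τ₂))/(τ₁ − τ₂)].
At t = 76.68: e^(−t/τ₁) = 0.0906702, e^(−t/τ₂) = 8.97838e-06.
C₂ = 4.479·[1 − (31.9430·0.0906702 − 6.59857·8.97838e-06)/(25.3444)] = 4.479·0.885726 = 3.96716 g/L.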